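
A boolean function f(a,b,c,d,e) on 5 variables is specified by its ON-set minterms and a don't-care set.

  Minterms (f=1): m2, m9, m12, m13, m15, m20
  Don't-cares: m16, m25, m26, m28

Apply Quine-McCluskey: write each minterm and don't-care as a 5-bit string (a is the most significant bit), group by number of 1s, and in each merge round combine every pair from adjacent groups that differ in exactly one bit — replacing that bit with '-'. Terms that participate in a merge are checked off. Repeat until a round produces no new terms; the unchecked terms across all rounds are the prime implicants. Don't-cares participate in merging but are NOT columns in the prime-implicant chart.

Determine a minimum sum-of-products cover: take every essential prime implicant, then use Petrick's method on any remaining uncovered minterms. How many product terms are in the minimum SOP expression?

5

[col 0] 00010, 01001*, 01100*, 01101*, 01111*, 10000*, 10100*, 11001*, 11010, 11100*
[col 1] -1001, -1100, 01-01, 011-1, 0110-, 1-100, 10-00
Prime implicants: -1001, -1100, 00010, 01-01, 011-1, 0110-, 1-100, 10-00, 11010
PI chart (minterm → PIs covering it):
  2 | 00010  (sole → essential)
  9 | -1001,01-01
  12 | -1100,0110-
  13 | 01-01,011-1,0110-
  15 | 011-1  (sole → essential)
  20 | 1-100,10-00
Essential prime implicants: 00010, 011-1
Petrick residual → -1001, -1100, 1-100
Minimum SOP uses 5 PIs: bc'd'e + bcd'e' + a'b'c'de' + a'bce + acd'e'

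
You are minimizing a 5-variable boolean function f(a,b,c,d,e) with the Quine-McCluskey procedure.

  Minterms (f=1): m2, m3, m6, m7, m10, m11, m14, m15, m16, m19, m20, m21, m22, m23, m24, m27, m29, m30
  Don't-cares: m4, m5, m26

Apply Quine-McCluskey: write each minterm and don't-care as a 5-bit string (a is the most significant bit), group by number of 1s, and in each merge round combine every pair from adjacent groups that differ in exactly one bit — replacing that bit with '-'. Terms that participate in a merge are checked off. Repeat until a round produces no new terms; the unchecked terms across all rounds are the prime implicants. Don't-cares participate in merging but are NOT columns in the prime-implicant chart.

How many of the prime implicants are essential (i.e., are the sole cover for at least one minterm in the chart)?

[col 0] 00010*, 00011*, 00100*, 00101*, 00110*, 00111*, 01010*, 01011*, 01110*, 01111*, 10000*, 10011*, 10100*, 10101*, 10110*, 10111*, 11000*, 11010*, 11011*, 11101*, 11110*
[col 1] -0011*, -0100*, -0101*, -0110*, -0111*, -1010*, -1011*, -1110*, 0-010*, 0-011*, 0-110*, 0-111*, 00-10*, 00-11*, 0001-*, 001-0*, 001-1*, 0010-*, 0011-*, 01-10*, 01-11*, 0101-*, 0111-*, 1-000, 1-011*, 1-101, 1-110*, 10-00, 10-11*, 101-0*, 101-1*, 1010-*, 1011-*, 11-10*, 110-0, 1101-*
[col 2] --011, --110, -0-11, -01-0*, -01-1*, -010-*, -011-*, -1-10, -101-, 0--10*, 0--11*, 0-01-*, 0-11-*, 00-1-*, 001--*, 01-1-*, 101--*
[col 3] -01--, 0--1-
Prime implicants: --011, --110, -0-11, -01--, -1-10, -101-, 0--1-, 1-000, 1-101, 10-00, 110-0
PI chart (minterm → PIs covering it):
  2 | 0--1-  (sole → essential)
  3 | --011,-0-11,0--1-
  6 | --110,-01--,0--1-
  7 | -0-11,-01--,0--1-
  10 | -1-10,-101-,0--1-
  11 | --011,-101-,0--1-
  14 | --110,-1-10,0--1-
  15 | 0--1-  (sole → essential)
  16 | 1-000,10-00
  19 | --011,-0-11
  20 | -01--,10-00
  21 | -01--,1-101
  22 | --110,-01--
  23 | -0-11,-01--
  24 | 1-000,110-0
  27 | --011,-101-
  29 | 1-101  (sole → essential)
  30 | --110,-1-10
Essential prime implicants: 0--1-, 1-101

2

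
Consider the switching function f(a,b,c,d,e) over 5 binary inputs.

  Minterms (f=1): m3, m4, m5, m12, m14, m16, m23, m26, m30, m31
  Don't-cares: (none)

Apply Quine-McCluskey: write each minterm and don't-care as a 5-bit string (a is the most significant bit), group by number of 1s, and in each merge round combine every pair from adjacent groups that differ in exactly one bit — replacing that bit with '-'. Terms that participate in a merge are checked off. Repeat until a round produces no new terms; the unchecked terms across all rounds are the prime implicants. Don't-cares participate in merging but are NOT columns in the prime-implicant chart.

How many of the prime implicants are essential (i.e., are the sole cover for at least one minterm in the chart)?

size-2^0 implicants → 00011  00100(✓)  00101(✓)  01100(✓)  01110(✓)  10000  10111(✓)  11010(✓)  11110(✓)  11111(✓)
size-2^1 implicants → -1110  0-100  0010-  011-0  1-111  11-10  1111-
Unchecked terms (primes): -1110, 0-100, 00011, 0010-, 011-0, 1-111, 10000, 11-10, 1111-
Minterm coverage:
  m3 ⊆ 00011 [E]
  m4 ⊆ 0-100,0010-
  m5 ⊆ 0010- [E]
  m12 ⊆ 0-100,011-0
  m14 ⊆ -1110,011-0
  m16 ⊆ 10000 [E]
  m23 ⊆ 1-111 [E]
  m26 ⊆ 11-10 [E]
  m30 ⊆ -1110,11-10,1111-
  m31 ⊆ 1-111,1111-
E = {00011, 0010-, 1-111, 10000, 11-10}

5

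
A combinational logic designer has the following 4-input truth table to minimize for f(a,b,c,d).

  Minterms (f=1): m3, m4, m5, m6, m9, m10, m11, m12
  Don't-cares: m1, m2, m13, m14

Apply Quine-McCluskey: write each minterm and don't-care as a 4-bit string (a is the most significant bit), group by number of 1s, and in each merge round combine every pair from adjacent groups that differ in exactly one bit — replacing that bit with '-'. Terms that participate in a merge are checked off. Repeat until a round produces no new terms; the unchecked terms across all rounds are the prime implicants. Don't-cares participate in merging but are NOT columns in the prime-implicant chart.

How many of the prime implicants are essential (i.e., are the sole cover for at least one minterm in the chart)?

size-2^0 implicants → 0001(✓)  0010(✓)  0011(✓)  0100(✓)  0101(✓)  0110(✓)  1001(✓)  1010(✓)  1011(✓)  1100(✓)  1101(✓)  1110(✓)
size-2^1 implicants → -001(✓)  -010(✓)  -011(✓)  -100(✓)  -101(✓)  -110(✓)  0-01(✓)  0-10(✓)  00-1(✓)  001-(✓)  01-0(✓)  010-(✓)  1-01(✓)  1-10(✓)  10-1(✓)  101-(✓)  11-0(✓)  110-(✓)
size-2^2 implicants → --01  --10  -0-1  -01-  -1-0  -10-
Unchecked terms (primes): --01, --10, -0-1, -01-, -1-0, -10-
Minterm coverage:
  m3 ⊆ -0-1,-01-
  m4 ⊆ -1-0,-10-
  m5 ⊆ --01,-10-
  m6 ⊆ --10,-1-0
  m9 ⊆ --01,-0-1
  m10 ⊆ --10,-01-
  m11 ⊆ -0-1,-01-
  m12 ⊆ -1-0,-10-
(no essential prime implicants)

0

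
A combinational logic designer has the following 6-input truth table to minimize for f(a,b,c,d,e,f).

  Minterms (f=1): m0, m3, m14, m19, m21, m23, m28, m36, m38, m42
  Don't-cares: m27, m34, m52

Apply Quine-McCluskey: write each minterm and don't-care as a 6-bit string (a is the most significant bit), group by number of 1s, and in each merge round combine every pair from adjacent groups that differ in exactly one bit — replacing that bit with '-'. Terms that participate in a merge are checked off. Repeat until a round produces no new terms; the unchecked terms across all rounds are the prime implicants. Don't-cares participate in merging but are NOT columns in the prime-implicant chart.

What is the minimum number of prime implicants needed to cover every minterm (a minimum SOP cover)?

size-2^0 implicants → 000000  000011(✓)  001110  010011(✓)  010101(✓)  010111(✓)  011011(✓)  011100  100010(✓)  100100(✓)  100110(✓)  101010(✓)  110100(✓)
size-2^1 implicants → 0-0011  01-011  010-11  0101-1  1-0100  10-010  100-10  1001-0
Unchecked terms (primes): 0-0011, 000000, 001110, 01-011, 010-11, 0101-1, 011100, 1-0100, 10-010, 100-10, 1001-0
Minterm coverage:
  m0 ⊆ 000000 [E]
  m3 ⊆ 0-0011 [E]
  m14 ⊆ 001110 [E]
  m19 ⊆ 0-0011,01-011,010-11
  m21 ⊆ 0101-1 [E]
  m23 ⊆ 010-11,0101-1
  m28 ⊆ 011100 [E]
  m36 ⊆ 1-0100,1001-0
  m38 ⊆ 100-10,1001-0
  m42 ⊆ 10-010 [E]
E = {0-0011, 000000, 001110, 0101-1, 011100, 10-010}
Petrick residual → 1001-0
Cover = a'c'd'ef + a'b'c'd'e'f' + a'b'cdef' + a'bc'df + a'bcde'f' + ab'd'ef' + ab'c'df'  |cover|=7

7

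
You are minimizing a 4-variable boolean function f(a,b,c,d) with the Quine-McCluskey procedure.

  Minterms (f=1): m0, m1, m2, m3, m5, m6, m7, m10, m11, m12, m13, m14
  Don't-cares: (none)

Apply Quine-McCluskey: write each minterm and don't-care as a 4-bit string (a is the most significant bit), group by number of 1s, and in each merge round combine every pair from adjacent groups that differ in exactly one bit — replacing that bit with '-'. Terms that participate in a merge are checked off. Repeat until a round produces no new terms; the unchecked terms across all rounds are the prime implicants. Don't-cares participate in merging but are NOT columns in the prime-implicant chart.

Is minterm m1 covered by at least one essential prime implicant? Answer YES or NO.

YES

[col 0] 0000*, 0001*, 0010*, 0011*, 0101*, 0110*, 0111*, 1010*, 1011*, 1100*, 1101*, 1110*
[col 1] -010*, -011*, -101, -110*, 0-01*, 0-10*, 0-11*, 00-0*, 00-1*, 000-*, 001-*, 01-1*, 011-*, 1-10*, 101-*, 11-0, 110-
[col 2] --10, -01-, 0--1, 0-1-, 00--
Prime implicants: --10, -01-, -101, 0--1, 0-1-, 00--, 11-0, 110-
PI chart (minterm → PIs covering it):
  0 | 00--  (sole → essential)
  1 | 0--1,00--
  2 | --10,-01-,0-1-,00--
  3 | -01-,0--1,0-1-,00--
  5 | -101,0--1
  6 | --10,0-1-
  7 | 0--1,0-1-
  10 | --10,-01-
  11 | -01-  (sole → essential)
  12 | 11-0,110-
  13 | -101,110-
  14 | --10,11-0
Essential prime implicants: -01-, 00--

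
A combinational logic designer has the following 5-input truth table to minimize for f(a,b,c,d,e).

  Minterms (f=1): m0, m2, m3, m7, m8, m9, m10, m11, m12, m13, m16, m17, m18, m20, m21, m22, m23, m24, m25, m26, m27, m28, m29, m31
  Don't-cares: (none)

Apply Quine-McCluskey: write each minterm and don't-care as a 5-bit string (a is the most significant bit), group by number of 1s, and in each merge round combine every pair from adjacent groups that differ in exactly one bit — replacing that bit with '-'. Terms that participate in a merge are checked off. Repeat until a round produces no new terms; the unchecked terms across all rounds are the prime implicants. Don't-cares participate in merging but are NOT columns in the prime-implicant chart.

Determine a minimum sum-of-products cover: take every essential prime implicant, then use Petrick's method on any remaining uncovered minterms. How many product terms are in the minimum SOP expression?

7

Round 0: 00000✓ 00010✓ 00011✓ 00111✓ 01000✓ 01001✓ 01010✓ 01011✓ 01100✓ 01101✓ 10000✓ 10001✓ 10010✓ 10100✓ 10101✓ 10110✓ 10111✓ 11000✓ 11001✓ 11010✓ 11011✓ 11100✓ 11101✓ 11111✓
Round 1: -0000✓ -0010✓ -0111 -1000✓ -1001✓ -1010✓ -1011✓ -1100✓ -1101✓ 0-000✓ 0-010✓ 0-011✓ 00-11 000-0✓ 0001-✓ 01-00✓ 01-01✓ 010-0✓ 010-1✓ 0100-✓ 0101-✓ 0110-✓ 1-000✓ 1-001✓ 1-010✓ 1-100✓ 1-101✓ 1-111✓ 10-00✓ 10-01✓ 10-10✓ 100-0✓ 1000-✓ 101-0✓ 101-1✓ 1010-✓ 1011-✓ 11-00✓ 11-01✓ 11-11✓ 110-0✓ 110-1✓ 1100-✓ 1101-✓ 111-1✓ 1110-✓
Round 2: --000✓ --010✓ -00-0✓ -1-00✓ -1-01✓ -10-0✓ -10-1✓ -100-✓ -101-✓ -110-✓ 0-0-0✓ 0-01- 01-0-✓ 010--✓ 1--00✓ 1--01✓ 1-0-0✓ 1-00-✓ 1-1-1 1-10-✓ 10--0 10-0-✓ 101-- 11--1 11-0-✓ 110--✓
Round 3: --0-0 -1-0- -10-- 1--0-
PIs = {--0-0, -0111, -1-0-, -10--, 0-01-, 00-11, 1--0-, 1-1-1, 10--0, 101--, 11--1}
Coverage chart:
  m0: --0-0 ←essential
  m2: --0-0,0-01-
  m3: 0-01-,00-11
  m7: -0111,00-11
  m8: --0-0,-1-0-,-10--
  m9: -1-0-,-10--
  m10: --0-0,-10--,0-01-
  m11: -10--,0-01-
  m12: -1-0- ←essential
  m13: -1-0- ←essential
  m16: --0-0,1--0-,10--0
  m17: 1--0- ←essential
  m18: --0-0,10--0
  m20: 1--0-,10--0,101--
  m21: 1--0-,1-1-1,101--
  m22: 10--0,101--
  m23: -0111,1-1-1,101--
  m24: --0-0,-1-0-,-10--,1--0-
  m25: -1-0-,-10--,1--0-,11--1
  m26: --0-0,-10--
  m27: -10--,11--1
  m28: -1-0-,1--0-
  m29: -1-0-,1--0-,1-1-1,11--1
  m31: 1-1-1,11--1
Essential: --0-0, -1-0-, 1--0-
Petrick residual → -0111, 0-01-, 10--0, 11--1
Min cover (7 terms): c'e' + b'cde + bd' + a'c'd + ad' + ab'e' + abe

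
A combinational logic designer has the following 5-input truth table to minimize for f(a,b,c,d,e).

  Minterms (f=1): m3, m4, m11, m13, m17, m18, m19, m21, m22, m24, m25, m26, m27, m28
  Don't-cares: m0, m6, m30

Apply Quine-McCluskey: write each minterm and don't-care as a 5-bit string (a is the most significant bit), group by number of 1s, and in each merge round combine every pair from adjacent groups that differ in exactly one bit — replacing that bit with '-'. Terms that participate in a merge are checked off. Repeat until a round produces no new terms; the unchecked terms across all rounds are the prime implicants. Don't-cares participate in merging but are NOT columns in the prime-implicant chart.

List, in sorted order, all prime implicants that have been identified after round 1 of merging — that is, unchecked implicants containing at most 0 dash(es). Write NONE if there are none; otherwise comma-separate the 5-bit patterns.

01101

[col 0] 00000*, 00011*, 00100*, 00110*, 01011*, 01101, 10001*, 10010*, 10011*, 10101*, 10110*, 11000*, 11001*, 11010*, 11011*, 11100*, 11110*
[col 1] -0011*, -0110, -1011*, 0-011*, 00-00, 001-0, 1-001*, 1-010*, 1-011*, 1-110*, 10-01, 10-10*, 100-1*, 1001-*, 11-00*, 11-10*, 110-0*, 110-1*, 1100-*, 1101-*, 111-0*
[col 2] --011, 1--10, 1-0-1, 1-01-, 11--0, 110--
Prime implicants: --011, -0110, 00-00, 001-0, 01101, 1--10, 1-0-1, 1-01-, 10-01, 11--0, 110--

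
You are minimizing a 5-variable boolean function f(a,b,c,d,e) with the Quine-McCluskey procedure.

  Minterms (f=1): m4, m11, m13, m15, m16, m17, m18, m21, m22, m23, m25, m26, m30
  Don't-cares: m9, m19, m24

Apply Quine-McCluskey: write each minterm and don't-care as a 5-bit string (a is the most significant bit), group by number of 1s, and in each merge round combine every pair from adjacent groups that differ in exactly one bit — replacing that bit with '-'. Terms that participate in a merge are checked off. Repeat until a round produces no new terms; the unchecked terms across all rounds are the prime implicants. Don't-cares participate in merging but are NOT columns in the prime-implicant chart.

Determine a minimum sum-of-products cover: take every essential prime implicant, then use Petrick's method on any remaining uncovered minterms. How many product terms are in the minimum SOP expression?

[col 0] 00100, 01001*, 01011*, 01101*, 01111*, 10000*, 10001*, 10010*, 10011*, 10101*, 10110*, 10111*, 11000*, 11001*, 11010*, 11110*
[col 1] -1001, 01-01*, 01-11*, 010-1*, 011-1*, 1-000*, 1-001*, 1-010*, 1-110*, 10-01*, 10-10*, 10-11*, 100-0*, 100-1*, 1000-*, 1001-*, 101-1*, 1011-*, 11-10*, 110-0*, 1100-*
[col 2] 01--1, 1--10, 1-0-0, 1-00-, 10--1, 10-1-, 100--
Prime implicants: -1001, 00100, 01--1, 1--10, 1-0-0, 1-00-, 10--1, 10-1-, 100--
PI chart (minterm → PIs covering it):
  4 | 00100  (sole → essential)
  11 | 01--1  (sole → essential)
  13 | 01--1  (sole → essential)
  15 | 01--1  (sole → essential)
  16 | 1-0-0,1-00-,100--
  17 | 1-00-,10--1,100--
  18 | 1--10,1-0-0,10-1-,100--
  21 | 10--1  (sole → essential)
  22 | 1--10,10-1-
  23 | 10--1,10-1-
  25 | -1001,1-00-
  26 | 1--10,1-0-0
  30 | 1--10  (sole → essential)
Essential prime implicants: 00100, 01--1, 1--10, 10--1
Petrick residual → 1-00-
Minimum SOP uses 5 PIs: a'b'cd'e' + a'be + ade' + ac'd' + ab'e

5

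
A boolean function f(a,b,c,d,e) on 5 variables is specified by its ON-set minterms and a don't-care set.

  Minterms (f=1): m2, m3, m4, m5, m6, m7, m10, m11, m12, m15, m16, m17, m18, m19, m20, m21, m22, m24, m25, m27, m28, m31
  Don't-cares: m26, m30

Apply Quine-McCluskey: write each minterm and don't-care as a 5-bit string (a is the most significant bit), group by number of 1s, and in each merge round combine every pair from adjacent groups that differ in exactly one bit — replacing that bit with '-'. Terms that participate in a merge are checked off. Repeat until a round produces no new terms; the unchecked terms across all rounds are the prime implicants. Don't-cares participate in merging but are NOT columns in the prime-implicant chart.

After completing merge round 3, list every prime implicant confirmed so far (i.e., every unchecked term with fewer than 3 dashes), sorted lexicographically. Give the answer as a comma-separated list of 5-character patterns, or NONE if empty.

size-2^0 implicants → 00010(✓)  00011(✓)  00100(✓)  00101(✓)  00110(✓)  00111(✓)  01010(✓)  01011(✓)  01100(✓)  01111(✓)  10000(✓)  10001(✓)  10010(✓)  10011(✓)  10100(✓)  10101(✓)  10110(✓)  11000(✓)  11001(✓)  11010(✓)  11011(✓)  11100(✓)  11110(✓)  11111(✓)
size-2^1 implicants → -0010(✓)  -0011(✓)  -0100(✓)  -0101(✓)  -0110(✓)  -1010(✓)  -1011(✓)  -1100(✓)  -1111(✓)  0-010(✓)  0-011(✓)  0-100(✓)  0-111(✓)  00-10(✓)  00-11(✓)  0001-(✓)  001-0(✓)  001-1(✓)  0010-(✓)  0011-(✓)  01-11(✓)  0101-(✓)  1-000(✓)  1-001(✓)  1-010(✓)  1-011(✓)  1-100(✓)  1-110(✓)  10-00(✓)  10-01(✓)  10-10(✓)  100-0(✓)  100-1(✓)  1000-(✓)  1001-(✓)  101-0(✓)  1010-(✓)  11-00(✓)  11-10(✓)  11-11(✓)  110-0(✓)  110-1(✓)  1100-(✓)  1101-(✓)  111-0(✓)  1111-(✓)
size-2^2 implicants → --010(✓)  --011(✓)  --100  -0-10  -001-(✓)  -01-0  -010-  -1-11  -101-(✓)  0--11  0-01-(✓)  00-1-  001--  1--00(✓)  1--10(✓)  1-0-0(✓)  1-0-1(✓)  1-00-(✓)  1-01-(✓)  1-1-0(✓)  10--0(✓)  10-0-  100--(✓)  11--0(✓)  11-1-  110--(✓)
size-2^3 implicants → --01-  1---0  1-0--
Unchecked terms (primes): --01-, --100, -0-10, -01-0, -010-, -1-11, 0--11, 00-1-, 001--, 1---0, 1-0--, 10-0-, 11-1-

--100, -0-10, -01-0, -010-, -1-11, 0--11, 00-1-, 001--, 10-0-, 11-1-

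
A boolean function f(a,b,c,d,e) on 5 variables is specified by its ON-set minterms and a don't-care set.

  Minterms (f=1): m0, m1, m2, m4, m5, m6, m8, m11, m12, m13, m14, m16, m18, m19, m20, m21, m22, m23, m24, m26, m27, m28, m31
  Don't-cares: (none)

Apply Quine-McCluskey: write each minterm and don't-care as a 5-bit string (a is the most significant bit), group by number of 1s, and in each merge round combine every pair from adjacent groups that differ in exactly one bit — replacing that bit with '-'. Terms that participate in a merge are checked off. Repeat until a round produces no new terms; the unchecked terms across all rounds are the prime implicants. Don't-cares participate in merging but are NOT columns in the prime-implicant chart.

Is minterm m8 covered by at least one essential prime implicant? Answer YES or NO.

YES

size-2^0 implicants → 00000(✓)  00001(✓)  00010(✓)  00100(✓)  00101(✓)  00110(✓)  01000(✓)  01011(✓)  01100(✓)  01101(✓)  01110(✓)  10000(✓)  10010(✓)  10011(✓)  10100(✓)  10101(✓)  10110(✓)  10111(✓)  11000(✓)  11010(✓)  11011(✓)  11100(✓)  11111(✓)
size-2^1 implicants → -0000(✓)  -0010(✓)  -0100(✓)  -0101(✓)  -0110(✓)  -1000(✓)  -1011  -1100(✓)  0-000(✓)  0-100(✓)  0-101(✓)  0-110(✓)  00-00(✓)  00-01(✓)  00-10(✓)  000-0(✓)  0000-(✓)  001-0(✓)  0010-(✓)  01-00(✓)  011-0(✓)  0110-(✓)  1-000(✓)  1-010(✓)  1-011(✓)  1-100(✓)  1-111(✓)  10-00(✓)  10-10(✓)  10-11(✓)  100-0(✓)  1001-(✓)  101-0(✓)  101-1(✓)  1010-(✓)  1011-(✓)  11-00(✓)  11-11(✓)  110-0(✓)  1101-(✓)
size-2^2 implicants → --000(✓)  --100(✓)  -0-00(✓)  -0-10(✓)  -00-0(✓)  -01-0(✓)  -010-  -1-00(✓)  0--00(✓)  0-1-0  0-10-  00--0(✓)  00-0-  1--00(✓)  1--11  1-0-0  1-01-  10--0(✓)  10-1-  101--
size-2^3 implicants → ---00  -0--0
Unchecked terms (primes): ---00, -0--0, -010-, -1011, 0-1-0, 0-10-, 00-0-, 1--11, 1-0-0, 1-01-, 10-1-, 101--
Minterm coverage:
  m0 ⊆ ---00,-0--0,00-0-
  m1 ⊆ 00-0- [E]
  m2 ⊆ -0--0 [E]
  m4 ⊆ ---00,-0--0,-010-,0-1-0,0-10-,00-0-
  m5 ⊆ -010-,0-10-,00-0-
  m6 ⊆ -0--0,0-1-0
  m8 ⊆ ---00 [E]
  m11 ⊆ -1011 [E]
  m12 ⊆ ---00,0-1-0,0-10-
  m13 ⊆ 0-10- [E]
  m14 ⊆ 0-1-0 [E]
  m16 ⊆ ---00,-0--0,1-0-0
  m18 ⊆ -0--0,1-0-0,1-01-,10-1-
  m19 ⊆ 1--11,1-01-,10-1-
  m20 ⊆ ---00,-0--0,-010-,101--
  m21 ⊆ -010-,101--
  m22 ⊆ -0--0,10-1-,101--
  m23 ⊆ 1--11,10-1-,101--
  m24 ⊆ ---00,1-0-0
  m26 ⊆ 1-0-0,1-01-
  m27 ⊆ -1011,1--11,1-01-
  m28 ⊆ ---00 [E]
  m31 ⊆ 1--11 [E]
E = {---00, -0--0, -1011, 0-1-0, 0-10-, 00-0-, 1--11}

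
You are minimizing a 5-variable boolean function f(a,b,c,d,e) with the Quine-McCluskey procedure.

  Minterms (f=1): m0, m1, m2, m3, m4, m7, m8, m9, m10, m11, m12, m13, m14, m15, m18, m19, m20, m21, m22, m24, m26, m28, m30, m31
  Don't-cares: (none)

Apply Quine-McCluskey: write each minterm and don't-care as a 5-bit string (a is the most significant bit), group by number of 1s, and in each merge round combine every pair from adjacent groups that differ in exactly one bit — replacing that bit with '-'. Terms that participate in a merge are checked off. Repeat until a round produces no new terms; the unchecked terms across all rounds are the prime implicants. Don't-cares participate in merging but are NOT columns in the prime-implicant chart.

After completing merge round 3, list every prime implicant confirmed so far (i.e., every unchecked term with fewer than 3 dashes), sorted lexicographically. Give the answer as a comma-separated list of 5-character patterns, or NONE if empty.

--010, --100, -001-, -111-, 0--00, 0--11, 1--10, 1-1-0, 1010-

size-2^0 implicants → 00000(✓)  00001(✓)  00010(✓)  00011(✓)  00100(✓)  00111(✓)  01000(✓)  01001(✓)  01010(✓)  01011(✓)  01100(✓)  01101(✓)  01110(✓)  01111(✓)  10010(✓)  10011(✓)  10100(✓)  10101(✓)  10110(✓)  11000(✓)  11010(✓)  11100(✓)  11110(✓)  11111(✓)
size-2^1 implicants → -0010(✓)  -0011(✓)  -0100(✓)  -1000(✓)  -1010(✓)  -1100(✓)  -1110(✓)  -1111(✓)  0-000(✓)  0-001(✓)  0-010(✓)  0-011(✓)  0-100(✓)  0-111(✓)  00-00(✓)  00-11(✓)  000-0(✓)  000-1(✓)  0000-(✓)  0001-(✓)  01-00(✓)  01-01(✓)  01-10(✓)  01-11(✓)  010-0(✓)  010-1(✓)  0100-(✓)  0101-(✓)  011-0(✓)  011-1(✓)  0110-(✓)  0111-(✓)  1-010(✓)  1-100(✓)  1-110(✓)  10-10(✓)  1001-(✓)  101-0(✓)  1010-  11-00(✓)  11-10(✓)  110-0(✓)  111-0(✓)  1111-(✓)
size-2^2 implicants → --010  --100  -001-  -1-00(✓)  -1-10(✓)  -10-0(✓)  -11-0(✓)  -111-  0--00  0--11  0-0-0(✓)  0-0-1(✓)  0-00-(✓)  0-01-(✓)  000--(✓)  01--0(✓)  01--1(✓)  01-0-(✓)  01-1-(✓)  010--(✓)  011--(✓)  1--10  1-1-0  11--0(✓)
size-2^3 implicants → -1--0  0-0--  01---
Unchecked terms (primes): --010, --100, -001-, -1--0, -111-, 0--00, 0--11, 0-0--, 01---, 1--10, 1-1-0, 1010-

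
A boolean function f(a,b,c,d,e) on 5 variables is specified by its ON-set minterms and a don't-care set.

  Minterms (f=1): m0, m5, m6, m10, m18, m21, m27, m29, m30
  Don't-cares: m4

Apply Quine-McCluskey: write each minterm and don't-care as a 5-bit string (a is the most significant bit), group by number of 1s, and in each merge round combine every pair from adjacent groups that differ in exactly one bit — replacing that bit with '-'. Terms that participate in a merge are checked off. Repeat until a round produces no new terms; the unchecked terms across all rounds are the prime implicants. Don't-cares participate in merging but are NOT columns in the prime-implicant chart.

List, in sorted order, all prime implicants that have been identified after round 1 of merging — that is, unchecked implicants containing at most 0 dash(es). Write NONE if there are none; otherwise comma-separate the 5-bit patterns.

01010, 10010, 11011, 11110

[col 0] 00000*, 00100*, 00101*, 00110*, 01010, 10010, 10101*, 11011, 11101*, 11110
[col 1] -0101, 00-00, 001-0, 0010-, 1-101
Prime implicants: -0101, 00-00, 001-0, 0010-, 01010, 1-101, 10010, 11011, 11110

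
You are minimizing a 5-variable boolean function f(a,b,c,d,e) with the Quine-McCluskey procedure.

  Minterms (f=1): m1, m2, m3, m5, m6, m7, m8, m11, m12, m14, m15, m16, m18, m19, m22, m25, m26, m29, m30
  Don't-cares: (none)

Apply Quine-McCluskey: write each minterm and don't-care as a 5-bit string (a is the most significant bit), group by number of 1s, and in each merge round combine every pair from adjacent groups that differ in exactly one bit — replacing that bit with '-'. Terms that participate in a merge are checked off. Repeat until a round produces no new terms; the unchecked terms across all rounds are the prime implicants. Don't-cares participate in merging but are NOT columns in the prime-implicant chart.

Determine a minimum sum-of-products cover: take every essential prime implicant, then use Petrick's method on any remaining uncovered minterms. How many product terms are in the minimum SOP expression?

8

size-2^0 implicants → 00001(✓)  00010(✓)  00011(✓)  00101(✓)  00110(✓)  00111(✓)  01000(✓)  01011(✓)  01100(✓)  01110(✓)  01111(✓)  10000(✓)  10010(✓)  10011(✓)  10110(✓)  11001(✓)  11010(✓)  11101(✓)  11110(✓)
size-2^1 implicants → -0010(✓)  -0011(✓)  -0110(✓)  -1110(✓)  0-011(✓)  0-110(✓)  0-111(✓)  00-01(✓)  00-10(✓)  00-11(✓)  000-1(✓)  0001-(✓)  001-1(✓)  0011-(✓)  01-00  01-11(✓)  011-0  0111-(✓)  1-010(✓)  1-110(✓)  10-10(✓)  100-0  1001-(✓)  11-01  11-10(✓)
size-2^2 implicants → --110  -0-10  -001-  0--11  0-11-  00--1  00-1-  1--10
Unchecked terms (primes): --110, -0-10, -001-, 0--11, 0-11-, 00--1, 00-1-, 01-00, 011-0, 1--10, 100-0, 11-01
Minterm coverage:
  m1 ⊆ 00--1 [E]
  m2 ⊆ -0-10,-001-,00-1-
  m3 ⊆ -001-,0--11,00--1,00-1-
  m5 ⊆ 00--1 [E]
  m6 ⊆ --110,-0-10,0-11-,00-1-
  m7 ⊆ 0--11,0-11-,00--1,00-1-
  m8 ⊆ 01-00 [E]
  m11 ⊆ 0--11 [E]
  m12 ⊆ 01-00,011-0
  m14 ⊆ --110,0-11-,011-0
  m15 ⊆ 0--11,0-11-
  m16 ⊆ 100-0 [E]
  m18 ⊆ -0-10,-001-,1--10,100-0
  m19 ⊆ -001- [E]
  m22 ⊆ --110,-0-10,1--10
  m25 ⊆ 11-01 [E]
  m26 ⊆ 1--10 [E]
  m29 ⊆ 11-01 [E]
  m30 ⊆ --110,1--10
E = {-001-, 0--11, 00--1, 01-00, 1--10, 100-0, 11-01}
Petrick residual → --110
Cover = cde' + b'c'd + a'de + a'b'e + a'bd'e' + ade' + ab'c'e' + abd'e  |cover|=8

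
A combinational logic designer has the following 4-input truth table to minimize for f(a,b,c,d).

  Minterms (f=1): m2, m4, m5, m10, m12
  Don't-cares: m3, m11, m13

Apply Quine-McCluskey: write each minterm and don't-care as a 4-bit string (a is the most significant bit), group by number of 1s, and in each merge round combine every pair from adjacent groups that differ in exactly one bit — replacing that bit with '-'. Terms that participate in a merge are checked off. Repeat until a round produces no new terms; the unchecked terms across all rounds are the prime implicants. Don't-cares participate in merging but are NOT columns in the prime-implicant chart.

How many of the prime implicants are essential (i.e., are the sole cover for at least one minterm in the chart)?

2

[col 0] 0010*, 0011*, 0100*, 0101*, 1010*, 1011*, 1100*, 1101*
[col 1] -010*, -011*, -100*, -101*, 001-*, 010-*, 101-*, 110-*
[col 2] -01-, -10-
Prime implicants: -01-, -10-
PI chart (minterm → PIs covering it):
  2 | -01-  (sole → essential)
  4 | -10-  (sole → essential)
  5 | -10-  (sole → essential)
  10 | -01-  (sole → essential)
  12 | -10-  (sole → essential)
Essential prime implicants: -01-, -10-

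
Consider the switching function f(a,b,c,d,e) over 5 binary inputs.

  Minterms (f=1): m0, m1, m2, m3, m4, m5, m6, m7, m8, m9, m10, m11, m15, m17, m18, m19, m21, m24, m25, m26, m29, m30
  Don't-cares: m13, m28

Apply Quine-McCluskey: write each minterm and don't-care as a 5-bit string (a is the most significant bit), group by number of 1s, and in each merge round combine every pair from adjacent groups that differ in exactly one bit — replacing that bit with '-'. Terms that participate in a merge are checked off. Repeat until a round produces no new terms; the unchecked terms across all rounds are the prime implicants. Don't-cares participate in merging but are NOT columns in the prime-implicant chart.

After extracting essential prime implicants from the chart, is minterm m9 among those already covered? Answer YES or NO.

Round 0: 00000✓ 00001✓ 00010✓ 00011✓ 00100✓ 00101✓ 00110✓ 00111✓ 01000✓ 01001✓ 01010✓ 01011✓ 01101✓ 01111✓ 10001✓ 10010✓ 10011✓ 10101✓ 11000✓ 11001✓ 11010✓ 11100✓ 11101✓ 11110✓
Round 1: -0001✓ -0010✓ -0011✓ -0101✓ -1000✓ -1001✓ -1010✓ -1101✓ 0-000✓ 0-001✓ 0-010✓ 0-011✓ 0-101✓ 0-111✓ 00-00✓ 00-01✓ 00-10✓ 00-11✓ 000-0✓ 000-1✓ 0000-✓ 0001-✓ 001-0✓ 001-1✓ 0010-✓ 0011-✓ 01-01✓ 01-11✓ 010-0✓ 010-1✓ 0100-✓ 0101-✓ 011-1✓ 1-001✓ 1-010✓ 1-101✓ 10-01✓ 100-1✓ 1001-✓ 11-00✓ 11-01✓ 11-10✓ 110-0✓ 1100-✓ 111-0✓ 1110-✓
Round 2: --001✓ --010 --101✓ -0-01✓ -00-1 -001- -1-01✓ -10-0 -100- 0--01✓ 0--11✓ 0-0-0✓ 0-0-1✓ 0-00-✓ 0-01-✓ 0-1-1✓ 00--0✓ 00--1✓ 00-0-✓ 00-1-✓ 000--✓ 001--✓ 01--1✓ 010--✓ 1--01✓ 11--0 11-0-
Round 3: ---01 0---1 0-0-- 00---
PIs = {---01, --010, -00-1, -001-, -10-0, -100-, 0---1, 0-0--, 00---, 11--0, 11-0-}
Coverage chart:
  m0: 0-0--,00---
  m1: ---01,-00-1,0---1,0-0--,00---
  m2: --010,-001-,0-0--,00---
  m3: -00-1,-001-,0---1,0-0--,00---
  m4: 00--- ←essential
  m5: ---01,0---1,00---
  m6: 00--- ←essential
  m7: 0---1,00---
  m8: -10-0,-100-,0-0--
  m9: ---01,-100-,0---1,0-0--
  m10: --010,-10-0,0-0--
  m11: 0---1,0-0--
  m15: 0---1 ←essential
  m17: ---01,-00-1
  m18: --010,-001-
  m19: -00-1,-001-
  m21: ---01 ←essential
  m24: -10-0,-100-,11--0,11-0-
  m25: ---01,-100-,11-0-
  m26: --010,-10-0,11--0
  m29: ---01,11-0-
  m30: 11--0 ←essential
Essential: ---01, 0---1, 00---, 11--0

YES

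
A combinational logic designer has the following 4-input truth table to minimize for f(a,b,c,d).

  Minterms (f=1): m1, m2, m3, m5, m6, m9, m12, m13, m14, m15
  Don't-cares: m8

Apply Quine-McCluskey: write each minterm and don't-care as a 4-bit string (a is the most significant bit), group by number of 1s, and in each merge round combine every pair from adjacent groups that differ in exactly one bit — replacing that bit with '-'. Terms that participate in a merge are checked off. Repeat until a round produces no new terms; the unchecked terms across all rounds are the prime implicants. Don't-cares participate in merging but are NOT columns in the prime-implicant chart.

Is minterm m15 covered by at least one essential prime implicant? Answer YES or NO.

Round 0: 0001✓ 0010✓ 0011✓ 0101✓ 0110✓ 1000✓ 1001✓ 1100✓ 1101✓ 1110✓ 1111✓
Round 1: -001✓ -101✓ -110 0-01✓ 0-10 00-1 001- 1-00✓ 1-01✓ 100-✓ 11-0✓ 11-1✓ 110-✓ 111-✓
Round 2: --01 1-0- 11--
PIs = {--01, -110, 0-10, 00-1, 001-, 1-0-, 11--}
Coverage chart:
  m1: --01,00-1
  m2: 0-10,001-
  m3: 00-1,001-
  m5: --01 ←essential
  m6: -110,0-10
  m9: --01,1-0-
  m12: 1-0-,11--
  m13: --01,1-0-,11--
  m14: -110,11--
  m15: 11-- ←essential
Essential: --01, 11--

YES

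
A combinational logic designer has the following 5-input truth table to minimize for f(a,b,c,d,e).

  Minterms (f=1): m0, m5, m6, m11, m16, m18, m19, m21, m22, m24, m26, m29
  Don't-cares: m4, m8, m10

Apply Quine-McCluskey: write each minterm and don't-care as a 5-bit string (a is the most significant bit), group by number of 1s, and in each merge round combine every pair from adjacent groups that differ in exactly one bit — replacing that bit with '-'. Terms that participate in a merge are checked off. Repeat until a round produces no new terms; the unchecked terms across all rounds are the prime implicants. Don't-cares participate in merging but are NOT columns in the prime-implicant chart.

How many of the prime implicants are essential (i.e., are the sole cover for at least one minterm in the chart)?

3

[col 0] 00000*, 00100*, 00101*, 00110*, 01000*, 01010*, 01011*, 10000*, 10010*, 10011*, 10101*, 10110*, 11000*, 11010*, 11101*
[col 1] -0000*, -0101, -0110, -1000*, -1010*, 0-000*, 00-00, 001-0, 0010-, 010-0*, 0101-, 1-000*, 1-010*, 1-101, 10-10, 100-0*, 1001-, 110-0*
[col 2] --000, -10-0, 1-0-0
Prime implicants: --000, -0101, -0110, -10-0, 00-00, 001-0, 0010-, 0101-, 1-0-0, 1-101, 10-10, 1001-
PI chart (minterm → PIs covering it):
  0 | --000,00-00
  5 | -0101,0010-
  6 | -0110,001-0
  11 | 0101-  (sole → essential)
  16 | --000,1-0-0
  18 | 1-0-0,10-10,1001-
  19 | 1001-  (sole → essential)
  21 | -0101,1-101
  22 | -0110,10-10
  24 | --000,-10-0,1-0-0
  26 | -10-0,1-0-0
  29 | 1-101  (sole → essential)
Essential prime implicants: 0101-, 1-101, 1001-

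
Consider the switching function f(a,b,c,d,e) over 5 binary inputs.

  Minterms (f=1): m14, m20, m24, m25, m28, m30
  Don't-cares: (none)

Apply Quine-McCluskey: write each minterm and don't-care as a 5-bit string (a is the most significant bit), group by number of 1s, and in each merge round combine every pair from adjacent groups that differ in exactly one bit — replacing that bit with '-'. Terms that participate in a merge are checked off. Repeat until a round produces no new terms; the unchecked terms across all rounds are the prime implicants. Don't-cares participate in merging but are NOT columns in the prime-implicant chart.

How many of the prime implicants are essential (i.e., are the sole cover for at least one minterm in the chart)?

3

Round 0: 01110✓ 10100✓ 11000✓ 11001✓ 11100✓ 11110✓
Round 1: -1110 1-100 11-00 1100- 111-0
PIs = {-1110, 1-100, 11-00, 1100-, 111-0}
Coverage chart:
  m14: -1110 ←essential
  m20: 1-100 ←essential
  m24: 11-00,1100-
  m25: 1100- ←essential
  m28: 1-100,11-00,111-0
  m30: -1110,111-0
Essential: -1110, 1-100, 1100-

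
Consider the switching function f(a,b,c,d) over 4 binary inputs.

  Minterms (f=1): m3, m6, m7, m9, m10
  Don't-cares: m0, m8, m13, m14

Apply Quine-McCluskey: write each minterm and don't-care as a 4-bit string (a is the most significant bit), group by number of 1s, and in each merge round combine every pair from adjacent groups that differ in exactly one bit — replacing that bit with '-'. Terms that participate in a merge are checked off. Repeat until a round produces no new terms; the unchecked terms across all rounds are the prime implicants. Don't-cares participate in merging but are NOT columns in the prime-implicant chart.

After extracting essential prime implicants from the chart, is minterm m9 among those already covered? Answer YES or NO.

NO

[col 0] 0000*, 0011*, 0110*, 0111*, 1000*, 1001*, 1010*, 1101*, 1110*
[col 1] -000, -110, 0-11, 011-, 1-01, 1-10, 10-0, 100-
Prime implicants: -000, -110, 0-11, 011-, 1-01, 1-10, 10-0, 100-
PI chart (minterm → PIs covering it):
  3 | 0-11  (sole → essential)
  6 | -110,011-
  7 | 0-11,011-
  9 | 1-01,100-
  10 | 1-10,10-0
Essential prime implicants: 0-11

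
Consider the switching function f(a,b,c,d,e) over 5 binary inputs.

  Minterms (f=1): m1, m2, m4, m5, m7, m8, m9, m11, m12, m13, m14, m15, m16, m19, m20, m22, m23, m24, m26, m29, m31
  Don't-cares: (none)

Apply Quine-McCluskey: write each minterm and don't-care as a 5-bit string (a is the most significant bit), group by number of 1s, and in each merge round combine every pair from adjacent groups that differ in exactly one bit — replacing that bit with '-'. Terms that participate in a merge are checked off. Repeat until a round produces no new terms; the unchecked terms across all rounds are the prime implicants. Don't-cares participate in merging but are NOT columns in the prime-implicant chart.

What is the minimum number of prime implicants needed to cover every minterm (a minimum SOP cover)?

12

Round 0: 00001✓ 00010 00100✓ 00101✓ 00111✓ 01000✓ 01001✓ 01011✓ 01100✓ 01101✓ 01110✓ 01111✓ 10000✓ 10011✓ 10100✓ 10110✓ 10111✓ 11000✓ 11010✓ 11101✓ 11111✓
Round 1: -0100 -0111✓ -1000 -1101✓ -1111✓ 0-001✓ 0-100✓ 0-101✓ 0-111✓ 00-01✓ 001-1✓ 0010-✓ 01-00✓ 01-01✓ 01-11✓ 010-1✓ 0100-✓ 011-0✓ 011-1✓ 0110-✓ 0111-✓ 1-000 1-111✓ 10-00 10-11 101-0 1011- 110-0 111-1✓
Round 2: --111 -11-1 0--01 0-1-1 0-10- 01--1 01-0- 011--
PIs = {--111, -0100, -1000, -11-1, 0--01, 0-1-1, 0-10-, 00010, 01--1, 01-0-, 011--, 1-000, 10-00, 10-11, 101-0, 1011-, 110-0}
Coverage chart:
  m1: 0--01 ←essential
  m2: 00010 ←essential
  m4: -0100,0-10-
  m5: 0--01,0-1-1,0-10-
  m7: --111,0-1-1
  m8: -1000,01-0-
  m9: 0--01,01--1,01-0-
  m11: 01--1 ←essential
  m12: 0-10-,01-0-,011--
  m13: -11-1,0--01,0-1-1,0-10-,01--1,01-0-,011--
  m14: 011-- ←essential
  m15: --111,-11-1,0-1-1,01--1,011--
  m16: 1-000,10-00
  m19: 10-11 ←essential
  m20: -0100,10-00,101-0
  m22: 101-0,1011-
  m23: --111,10-11,1011-
  m24: -1000,1-000,110-0
  m26: 110-0 ←essential
  m29: -11-1 ←essential
  m31: --111,-11-1
Essential: -11-1, 0--01, 00010, 01--1, 011--, 10-11, 110-0
Petrick residual → --111, -0100, -1000, 1-000, 101-0
Min cover (12 terms): cde + b'cd'e' + bc'd'e' + bce + a'd'e + a'b'c'de' + a'be + a'bc + ac'd'e' + ab'de + ab'ce' + abc'e'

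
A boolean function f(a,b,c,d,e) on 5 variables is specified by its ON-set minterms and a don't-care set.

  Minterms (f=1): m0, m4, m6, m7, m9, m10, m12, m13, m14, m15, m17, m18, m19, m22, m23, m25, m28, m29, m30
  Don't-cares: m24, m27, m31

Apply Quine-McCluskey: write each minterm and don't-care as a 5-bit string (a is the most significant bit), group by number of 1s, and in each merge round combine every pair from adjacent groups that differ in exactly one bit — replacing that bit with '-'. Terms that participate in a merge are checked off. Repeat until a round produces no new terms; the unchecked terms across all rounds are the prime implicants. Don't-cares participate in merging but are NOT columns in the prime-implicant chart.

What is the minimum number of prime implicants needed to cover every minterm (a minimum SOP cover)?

7

[col 0] 00000*, 00100*, 00110*, 00111*, 01001*, 01010*, 01100*, 01101*, 01110*, 01111*, 10001*, 10010*, 10011*, 10110*, 10111*, 11000*, 11001*, 11011*, 11100*, 11101*, 11110*, 11111*
[col 1] -0110*, -0111*, -1001*, -1100*, -1101*, -1110*, -1111*, 0-100*, 0-110*, 0-111*, 00-00, 001-0*, 0011-*, 01-01*, 01-10, 011-0*, 011-1*, 0110-*, 0111-*, 1-001*, 1-011*, 1-110*, 1-111*, 10-10*, 10-11*, 100-1*, 1001-*, 1011-*, 11-00*, 11-01*, 11-11*, 110-1*, 1100-*, 111-0*, 111-1*, 1110-*, 1111-*
[col 2] --110*, --111*, -011-*, -1-01, -11-0*, -11-1*, -110-*, -111-*, 0-1-0, 0-11-*, 011--*, 1--11, 1-0-1, 1-11-*, 10-1-, 11--1, 11-0-, 111--*
[col 3] --11-, -11--
Prime implicants: --11-, -1-01, -11--, 0-1-0, 00-00, 01-10, 1--11, 1-0-1, 10-1-, 11--1, 11-0-
PI chart (minterm → PIs covering it):
  0 | 00-00  (sole → essential)
  4 | 0-1-0,00-00
  6 | --11-,0-1-0
  7 | --11-  (sole → essential)
  9 | -1-01  (sole → essential)
  10 | 01-10  (sole → essential)
  12 | -11--,0-1-0
  13 | -1-01,-11--
  14 | --11-,-11--,0-1-0,01-10
  15 | --11-,-11--
  17 | 1-0-1  (sole → essential)
  18 | 10-1-  (sole → essential)
  19 | 1--11,1-0-1,10-1-
  22 | --11-,10-1-
  23 | --11-,1--11,10-1-
  25 | -1-01,1-0-1,11--1,11-0-
  28 | -11--,11-0-
  29 | -1-01,-11--,11--1,11-0-
  30 | --11-,-11--
Essential prime implicants: --11-, -1-01, 00-00, 01-10, 1-0-1, 10-1-
Petrick residual → -11--
Minimum SOP uses 7 PIs: cd + bd'e + bc + a'b'd'e' + a'bde' + ac'e + ab'd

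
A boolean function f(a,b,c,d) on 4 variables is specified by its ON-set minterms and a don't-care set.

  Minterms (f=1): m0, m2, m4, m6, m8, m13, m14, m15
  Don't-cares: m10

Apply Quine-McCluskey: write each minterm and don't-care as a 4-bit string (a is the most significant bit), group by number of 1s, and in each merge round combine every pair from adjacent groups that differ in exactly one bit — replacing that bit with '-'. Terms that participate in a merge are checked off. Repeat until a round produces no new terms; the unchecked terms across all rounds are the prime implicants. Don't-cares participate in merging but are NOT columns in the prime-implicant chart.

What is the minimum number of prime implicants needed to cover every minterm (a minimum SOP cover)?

Round 0: 0000✓ 0010✓ 0100✓ 0110✓ 1000✓ 1010✓ 1101✓ 1110✓ 1111✓
Round 1: -000✓ -010✓ -110✓ 0-00✓ 0-10✓ 00-0✓ 01-0✓ 1-10✓ 10-0✓ 11-1 111-
Round 2: --10 -0-0 0--0
PIs = {--10, -0-0, 0--0, 11-1, 111-}
Coverage chart:
  m0: -0-0,0--0
  m2: --10,-0-0,0--0
  m4: 0--0 ←essential
  m6: --10,0--0
  m8: -0-0 ←essential
  m13: 11-1 ←essential
  m14: --10,111-
  m15: 11-1,111-
Essential: -0-0, 0--0, 11-1
Petrick residual → --10
Min cover (4 terms): cd' + b'd' + a'd' + abd

4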